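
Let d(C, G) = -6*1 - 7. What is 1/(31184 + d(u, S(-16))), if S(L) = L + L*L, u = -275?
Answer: 1/31171 ≈ 3.2081e-5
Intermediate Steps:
S(L) = L + L²
d(C, G) = -13 (d(C, G) = -6 - 7 = -13)
1/(31184 + d(u, S(-16))) = 1/(31184 - 13) = 1/31171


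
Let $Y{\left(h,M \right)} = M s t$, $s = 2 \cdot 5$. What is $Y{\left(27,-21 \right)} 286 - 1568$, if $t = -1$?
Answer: $58492$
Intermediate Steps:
$s = 10$
$Y{\left(h,M \right)} = - 10 M$ ($Y{\left(h,M \right)} = M 10 \left(-1\right) = 10 M \left(-1\right) = - 10 M$)
$Y{\left(27,-21 \right)} 286 - 1568 = \left(-10\right) \left(-21\right) 286 - 1568 = 210 \cdot 286 - 1568 = 60060 - 1568 = 58492$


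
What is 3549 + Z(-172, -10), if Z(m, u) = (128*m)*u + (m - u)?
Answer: 223547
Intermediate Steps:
Z(m, u) = m - u + 128*m*u (Z(m, u) = 128*m*u + (m - u) = m - u + 128*m*u)
3549 + Z(-172, -10) = 3549 + (-172 - 1*(-10) + 128*(-172)*(-10)) = 3549 + (-172 + 10 + 220160) = 3549 + 219998 = 223547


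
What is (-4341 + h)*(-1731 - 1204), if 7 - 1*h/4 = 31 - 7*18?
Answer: 11543355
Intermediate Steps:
h = 408 (h = 28 - 4*(31 - 7*18) = 28 - 4*(31 - 126) = 28 - 4*(-95) = 28 + 380 = 408)
(-4341 + h)*(-1731 - 1204) = (-4341 + 408)*(-1731 - 1204) = -3933*(-2935) = 11543355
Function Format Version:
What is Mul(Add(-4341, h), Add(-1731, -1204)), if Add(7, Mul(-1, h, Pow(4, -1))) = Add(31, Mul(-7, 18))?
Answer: 11543355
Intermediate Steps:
h = 408 (h = Add(28, Mul(-4, Add(31, Mul(-7, 18)))) = Add(28, Mul(-4, Add(31, -126))) = Add(28, Mul(-4, -95)) = Add(28, 380) = 408)
Mul(Add(-4341, h), Add(-1731, -1204)) = Mul(Add(-4341, 408), Add(-1731, -1204)) = Mul(-3933, -2935) = 11543355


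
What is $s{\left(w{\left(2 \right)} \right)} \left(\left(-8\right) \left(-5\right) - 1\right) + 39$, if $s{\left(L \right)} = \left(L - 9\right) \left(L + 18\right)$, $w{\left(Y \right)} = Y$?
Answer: $-5421$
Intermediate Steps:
$s{\left(L \right)} = \left(-9 + L\right) \left(18 + L\right)$
$s{\left(w{\left(2 \right)} \right)} \left(\left(-8\right) \left(-5\right) - 1\right) + 39 = \left(-162 + 2^{2} + 9 \cdot 2\right) \left(\left(-8\right) \left(-5\right) - 1\right) + 39 = \left(-162 + 4 + 18\right) \left(40 - 1\right) + 39 = \left(-140\right) 39 + 39 = -5460 + 39 = -5421$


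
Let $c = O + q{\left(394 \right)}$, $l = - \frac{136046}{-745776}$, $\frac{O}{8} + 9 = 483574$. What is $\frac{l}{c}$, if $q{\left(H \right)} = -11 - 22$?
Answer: $\frac{68023}{1442512380456} \approx 4.7156 \cdot 10^{-8}$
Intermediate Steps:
$O = 3868520$ ($O = -72 + 8 \cdot 483574 = -72 + 3868592 = 3868520$)
$q{\left(H \right)} = -33$ ($q{\left(H \right)} = -11 - 22 = -33$)
$l = \frac{68023}{372888}$ ($l = \left(-136046\right) \left(- \frac{1}{745776}\right) = \frac{68023}{372888} \approx 0.18242$)
$c = 3868487$ ($c = 3868520 - 33 = 3868487$)
$\frac{l}{c} = \frac{68023}{372888 \cdot 3868487} = \frac{68023}{372888} \cdot \frac{1}{3868487} = \frac{68023}{1442512380456}$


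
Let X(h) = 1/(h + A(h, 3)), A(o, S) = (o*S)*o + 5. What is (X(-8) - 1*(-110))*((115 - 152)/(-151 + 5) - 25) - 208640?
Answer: -5832330043/27594 ≈ -2.1136e+5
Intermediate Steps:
A(o, S) = 5 + S*o**2 (A(o, S) = (S*o)*o + 5 = S*o**2 + 5 = 5 + S*o**2)
X(h) = 1/(5 + h + 3*h**2) (X(h) = 1/(h + (5 + 3*h**2)) = 1/(5 + h + 3*h**2))
(X(-8) - 1*(-110))*((115 - 152)/(-151 + 5) - 25) - 208640 = (1/(5 - 8 + 3*(-8)**2) - 1*(-110))*((115 - 152)/(-151 + 5) - 25) - 208640 = (1/(5 - 8 + 3*64) + 110)*(-37/(-146) - 25) - 208640 = (1/(5 - 8 + 192) + 110)*(-37*(-1/146) - 25) - 208640 = (1/189 + 110)*(37/146 - 25) - 208640 = (1/189 + 110)*(-3613/146) - 208640 = (20791/189)*(-3613/146) - 208640 = -75117883/27594 - 208640 = -5832330043/27594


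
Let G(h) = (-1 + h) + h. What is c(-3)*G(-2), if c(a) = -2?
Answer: 10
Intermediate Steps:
G(h) = -1 + 2*h
c(-3)*G(-2) = -2*(-1 + 2*(-2)) = -2*(-1 - 4) = -2*(-5) = 10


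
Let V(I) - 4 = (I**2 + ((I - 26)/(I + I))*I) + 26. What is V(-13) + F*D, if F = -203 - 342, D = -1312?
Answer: 1430439/2 ≈ 7.1522e+5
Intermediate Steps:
V(I) = 17 + I**2 + I/2 (V(I) = 4 + ((I**2 + ((I - 26)/(I + I))*I) + 26) = 4 + ((I**2 + ((-26 + I)/((2*I)))*I) + 26) = 4 + ((I**2 + ((-26 + I)*(1/(2*I)))*I) + 26) = 4 + ((I**2 + ((-26 + I)/(2*I))*I) + 26) = 4 + ((I**2 + (-13 + I/2)) + 26) = 4 + ((-13 + I**2 + I/2) + 26) = 4 + (13 + I**2 + I/2) = 17 + I**2 + I/2)
F = -545
V(-13) + F*D = (17 + (-13)**2 + (1/2)*(-13)) - 545*(-1312) = (17 + 169 - 13/2) + 715040 = 359/2 + 715040 = 1430439/2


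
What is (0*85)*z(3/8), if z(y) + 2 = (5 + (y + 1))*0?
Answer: 0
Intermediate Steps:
z(y) = -2 (z(y) = -2 + (5 + (y + 1))*0 = -2 + (5 + (1 + y))*0 = -2 + (6 + y)*0 = -2 + 0 = -2)
(0*85)*z(3/8) = (0*85)*(-2) = 0*(-2) = 0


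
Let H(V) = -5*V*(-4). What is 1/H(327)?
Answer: 1/6540 ≈ 0.00015291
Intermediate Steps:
H(V) = 20*V
1/H(327) = 1/(20*327) = 1/6540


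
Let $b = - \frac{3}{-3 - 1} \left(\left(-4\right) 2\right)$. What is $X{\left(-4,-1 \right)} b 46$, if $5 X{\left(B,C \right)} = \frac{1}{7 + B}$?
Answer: $- \frac{92}{5} \approx -18.4$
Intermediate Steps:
$X{\left(B,C \right)} = \frac{1}{5 \left(7 + B\right)}$
$b = -6$ ($b = - \frac{3}{-4} \left(-8\right) = \left(-3\right) \left(- \frac{1}{4}\right) \left(-8\right) = \frac{3}{4} \left(-8\right) = -6$)
$X{\left(-4,-1 \right)} b 46 = \frac{1}{5 \left(7 - 4\right)} \left(-6\right) 46 = \frac{1}{5 \cdot 3} \left(-6\right) 46 = \frac{1}{5} \cdot \frac{1}{3} \left(-6\right) 46 = \frac{1}{15} \left(-6\right) 46 = \left(- \frac{2}{5}\right) 46 = - \frac{92}{5}$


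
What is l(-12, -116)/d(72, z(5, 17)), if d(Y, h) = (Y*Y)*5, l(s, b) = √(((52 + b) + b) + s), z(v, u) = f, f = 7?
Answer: I*√3/3240 ≈ 0.00053458*I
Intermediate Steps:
z(v, u) = 7
l(s, b) = √(52 + s + 2*b) (l(s, b) = √((52 + 2*b) + s) = √(52 + s + 2*b))
d(Y, h) = 5*Y² (d(Y, h) = Y²*5 = 5*Y²)
l(-12, -116)/d(72, z(5, 17)) = √(52 - 12 + 2*(-116))/((5*72²)) = √(52 - 12 - 232)/((5*5184)) = √(-192)/25920 = (8*I*√3)*(1/25920) = I*√3/3240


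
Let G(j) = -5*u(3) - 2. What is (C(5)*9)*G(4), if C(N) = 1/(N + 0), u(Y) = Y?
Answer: -153/5 ≈ -30.600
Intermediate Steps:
C(N) = 1/N
G(j) = -17 (G(j) = -5*3 - 2 = -15 - 2 = -17)
(C(5)*9)*G(4) = (9/5)*(-17) = -153/5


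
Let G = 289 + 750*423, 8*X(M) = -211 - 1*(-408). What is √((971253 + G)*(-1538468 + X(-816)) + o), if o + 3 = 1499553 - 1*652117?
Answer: 4*I*√123920791670 ≈ 1.4081e+6*I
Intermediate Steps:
o = 847433 (o = -3 + (1499553 - 1*652117) = -3 + (1499553 - 652117) = -3 + 847436 = 847433)
X(M) = 197/8 (X(M) = (-211 - 1*(-408))/8 = (-211 + 408)/8 = (⅛)*197 = 197/8)
G = 317539 (G = 289 + 317250 = 317539)
√((971253 + G)*(-1538468 + X(-816)) + o) = √((971253 + 317539)*(-1538468 + 197/8) + 847433) = √(1288792*(-12307547/8) + 847433) = √(-1982733514153 + 847433) = √(-1982732666720) = 4*I*√123920791670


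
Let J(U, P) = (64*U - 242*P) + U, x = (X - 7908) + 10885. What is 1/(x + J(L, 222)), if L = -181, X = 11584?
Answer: -1/50928 ≈ -1.9636e-5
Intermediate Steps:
x = 14561 (x = (11584 - 7908) + 10885 = 3676 + 10885 = 14561)
J(U, P) = -242*P + 65*U (J(U, P) = (-242*P + 64*U) + U = -242*P + 65*U)
1/(x + J(L, 222)) = 1/(14561 + (-242*222 + 65*(-181))) = 1/(14561 + (-53724 - 11765)) = 1/(14561 - 65489) = 1/(-50928) = -1/50928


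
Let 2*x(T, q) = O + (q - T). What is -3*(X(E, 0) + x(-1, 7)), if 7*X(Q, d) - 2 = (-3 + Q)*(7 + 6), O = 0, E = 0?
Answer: 27/7 ≈ 3.8571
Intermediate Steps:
x(T, q) = q/2 - T/2 (x(T, q) = (0 + (q - T))/2 = (q - T)/2 = q/2 - T/2)
X(Q, d) = -37/7 + 13*Q/7 (X(Q, d) = 2/7 + ((-3 + Q)*(7 + 6))/7 = 2/7 + ((-3 + Q)*13)/7 = 2/7 + (-39 + 13*Q)/7 = 2/7 + (-39/7 + 13*Q/7) = -37/7 + 13*Q/7)
-3*(X(E, 0) + x(-1, 7)) = -3*((-37/7 + (13/7)*0) + ((1/2)*7 - 1/2*(-1))) = -3*((-37/7 + 0) + (7/2 + 1/2)) = -3*(-37/7 + 4) = -3*(-9/7) = 27/7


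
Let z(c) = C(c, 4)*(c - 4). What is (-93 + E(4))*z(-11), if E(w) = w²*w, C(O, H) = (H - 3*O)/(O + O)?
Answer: -16095/22 ≈ -731.59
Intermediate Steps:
C(O, H) = (H - 3*O)/(2*O) (C(O, H) = (H - 3*O)/((2*O)) = (H - 3*O)*(1/(2*O)) = (H - 3*O)/(2*O))
z(c) = (-4 + c)*(4 - 3*c)/(2*c) (z(c) = ((4 - 3*c)/(2*c))*(c - 4) = ((4 - 3*c)/(2*c))*(-4 + c) = (-4 + c)*(4 - 3*c)/(2*c))
E(w) = w³
(-93 + E(4))*z(-11) = (-93 + 4³)*(8 - 8/(-11) - 3/2*(-11)) = (-93 + 64)*(8 - 8*(-1/11) + 33/2) = -29*(8 + 8/11 + 33/2) = -29*555/22 = -16095/22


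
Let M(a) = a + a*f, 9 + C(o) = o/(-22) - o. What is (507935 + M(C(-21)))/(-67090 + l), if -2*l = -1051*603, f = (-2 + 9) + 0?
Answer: 11176850/5495303 ≈ 2.0339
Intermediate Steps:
f = 7 (f = 7 + 0 = 7)
C(o) = -9 - 23*o/22 (C(o) = -9 + (o/(-22) - o) = -9 + (o*(-1/22) - o) = -9 + (-o/22 - o) = -9 - 23*o/22)
l = 633753/2 (l = -(-1051)*603/2 = -1/2*(-633753) = 633753/2 ≈ 3.1688e+5)
M(a) = 8*a (M(a) = a + a*7 = a + 7*a = 8*a)
(507935 + M(C(-21)))/(-67090 + l) = (507935 + 8*(-9 - 23/22*(-21)))/(-67090 + 633753/2) = (507935 + 8*(-9 + 483/22))/(499573/2) = (507935 + 8*(285/22))*(2/499573) = (507935 + 1140/11)*(2/499573) = (5588425/11)*(2/499573) = 11176850/5495303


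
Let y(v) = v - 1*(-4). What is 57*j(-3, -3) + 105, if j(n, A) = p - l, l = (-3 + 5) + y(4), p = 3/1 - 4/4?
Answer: -351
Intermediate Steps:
y(v) = 4 + v (y(v) = v + 4 = 4 + v)
p = 2 (p = 3*1 - 4*¼ = 3 - 1 = 2)
l = 10 (l = (-3 + 5) + (4 + 4) = 2 + 8 = 10)
j(n, A) = -8 (j(n, A) = 2 - 1*10 = 2 - 10 = -8)
57*j(-3, -3) + 105 = 57*(-8) + 105 = -456 + 105 = -351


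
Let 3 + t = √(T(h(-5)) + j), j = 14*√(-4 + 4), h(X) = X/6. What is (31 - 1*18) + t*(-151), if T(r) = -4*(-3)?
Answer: 466 - 302*√3 ≈ -57.079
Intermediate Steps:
h(X) = X/6 (h(X) = X*(⅙) = X/6)
T(r) = 12
j = 0 (j = 14*√0 = 14*0 = 0)
t = -3 + 2*√3 (t = -3 + √(12 + 0) = -3 + √12 = -3 + 2*√3 ≈ 0.46410)
(31 - 1*18) + t*(-151) = (31 - 1*18) + (-3 + 2*√3)*(-151) = (31 - 18) + (453 - 302*√3) = 13 + (453 - 302*√3) = 466 - 302*√3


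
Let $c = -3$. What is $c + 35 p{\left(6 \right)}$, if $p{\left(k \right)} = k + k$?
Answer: $417$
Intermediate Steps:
$p{\left(k \right)} = 2 k$
$c + 35 p{\left(6 \right)} = -3 + 35 \cdot 2 \cdot 6 = -3 + 35 \cdot 12 = -3 + 420 = 417$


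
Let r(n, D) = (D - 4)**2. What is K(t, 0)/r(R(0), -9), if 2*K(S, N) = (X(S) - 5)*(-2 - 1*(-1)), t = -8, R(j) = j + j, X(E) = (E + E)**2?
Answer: -251/338 ≈ -0.74260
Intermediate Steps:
X(E) = 4*E**2 (X(E) = (2*E)**2 = 4*E**2)
R(j) = 2*j
r(n, D) = (-4 + D)**2
K(S, N) = 5/2 - 2*S**2 (K(S, N) = ((4*S**2 - 5)*(-2 - 1*(-1)))/2 = ((-5 + 4*S**2)*(-2 + 1))/2 = ((-5 + 4*S**2)*(-1))/2 = (5 - 4*S**2)/2 = 5/2 - 2*S**2)
K(t, 0)/r(R(0), -9) = (5/2 - 2*(-8)**2)/((-4 - 9)**2) = (5/2 - 2*64)/((-13)**2) = (5/2 - 128)/169 = -251/2*1/169 = -251/338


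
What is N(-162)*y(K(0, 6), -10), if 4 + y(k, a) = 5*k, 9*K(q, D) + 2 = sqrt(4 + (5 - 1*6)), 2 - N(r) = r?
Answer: -7544/9 + 820*sqrt(3)/9 ≈ -680.41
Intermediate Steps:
N(r) = 2 - r
K(q, D) = -2/9 + sqrt(3)/9 (K(q, D) = -2/9 + sqrt(4 + (5 - 1*6))/9 = -2/9 + sqrt(4 + (5 - 6))/9 = -2/9 + sqrt(4 - 1)/9 = -2/9 + sqrt(3)/9)
y(k, a) = -4 + 5*k
N(-162)*y(K(0, 6), -10) = (2 - 1*(-162))*(-4 + 5*(-2/9 + sqrt(3)/9)) = (2 + 162)*(-4 + (-10/9 + 5*sqrt(3)/9)) = 164*(-46/9 + 5*sqrt(3)/9) = -7544/9 + 820*sqrt(3)/9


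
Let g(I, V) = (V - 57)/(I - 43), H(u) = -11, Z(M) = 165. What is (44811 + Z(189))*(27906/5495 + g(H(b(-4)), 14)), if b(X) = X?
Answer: 13067094664/49455 ≈ 2.6422e+5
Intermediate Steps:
g(I, V) = (-57 + V)/(-43 + I)
(44811 + Z(189))*(27906/5495 + g(H(b(-4)), 14)) = (44811 + 165)*(27906/5495 + (-57 + 14)/(-43 - 11)) = 44976*(27906*(1/5495) - 43/(-54)) = 44976*(27906/5495 - 1/54*(-43)) = 44976*(27906/5495 + 43/54) = 44976*(1743209/296730) = 13067094664/49455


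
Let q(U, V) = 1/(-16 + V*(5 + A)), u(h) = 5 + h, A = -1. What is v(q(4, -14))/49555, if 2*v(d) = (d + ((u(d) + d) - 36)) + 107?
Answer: 1823/2378640 ≈ 0.00076640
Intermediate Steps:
q(U, V) = 1/(-16 + 4*V) (q(U, V) = 1/(-16 + V*(5 - 1)) = 1/(-16 + V*4) = 1/(-16 + 4*V))
v(d) = 38 + 3*d/2 (v(d) = ((d + (((5 + d) + d) - 36)) + 107)/2 = ((d + ((5 + 2*d) - 36)) + 107)/2 = ((d + (-31 + 2*d)) + 107)/2 = ((-31 + 3*d) + 107)/2 = (76 + 3*d)/2 = 38 + 3*d/2)
v(q(4, -14))/49555 = (38 + 3*(1/(4*(-4 - 14)))/2)/49555 = (38 + 3*((¼)/(-18))/2)*(1/49555) = (38 + 3*((¼)*(-1/18))/2)*(1/49555) = (38 + (3/2)*(-1/72))*(1/49555) = (38 - 1/48)*(1/49555) = (1823/48)*(1/49555) = 1823/2378640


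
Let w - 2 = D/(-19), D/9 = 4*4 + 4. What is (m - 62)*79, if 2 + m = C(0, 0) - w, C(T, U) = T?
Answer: -84846/19 ≈ -4465.6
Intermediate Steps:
D = 180 (D = 9*(4*4 + 4) = 9*(16 + 4) = 9*20 = 180)
w = -142/19 (w = 2 + 180/(-19) = 2 + 180*(-1/19) = 2 - 180/19 = -142/19 ≈ -7.4737)
m = 104/19 (m = -2 + (0 - 1*(-142/19)) = -2 + (0 + 142/19) = -2 + 142/19 = 104/19 ≈ 5.4737)
(m - 62)*79 = (104/19 - 62)*79 = -1074/19*79 = -84846/19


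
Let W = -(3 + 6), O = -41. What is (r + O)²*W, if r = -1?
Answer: -15876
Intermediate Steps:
W = -9 (W = -1*9 = -9)
(r + O)²*W = (-1 - 41)²*(-9) = (-42)²*(-9) = 1764*(-9) = -15876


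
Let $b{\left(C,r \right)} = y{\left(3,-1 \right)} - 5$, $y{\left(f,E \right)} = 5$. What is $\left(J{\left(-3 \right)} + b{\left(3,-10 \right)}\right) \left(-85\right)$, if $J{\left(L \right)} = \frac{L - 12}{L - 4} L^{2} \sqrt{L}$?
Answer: $- \frac{11475 i \sqrt{3}}{7} \approx - 2839.3 i$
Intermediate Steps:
$b{\left(C,r \right)} = 0$ ($b{\left(C,r \right)} = 5 - 5 = 0$)
$J{\left(L \right)} = \frac{L^{\frac{5}{2}} \left(-12 + L\right)}{-4 + L}$ ($J{\left(L \right)} = \frac{-12 + L}{-4 + L} L^{2} \sqrt{L} = \frac{L^{2} \left(-12 + L\right)}{-4 + L} \sqrt{L} = \frac{L^{\frac{5}{2}} \left(-12 + L\right)}{-4 + L}$)
$\left(J{\left(-3 \right)} + b{\left(3,-10 \right)}\right) \left(-85\right) = \left(\frac{\left(-3\right)^{\frac{5}{2}} \left(-12 - 3\right)}{-4 - 3} + 0\right) \left(-85\right) = \left(9 i \sqrt{3} \frac{1}{-7} \left(-15\right) + 0\right) \left(-85\right) = \left(9 i \sqrt{3} \left(- \frac{1}{7}\right) \left(-15\right) + 0\right) \left(-85\right) = \left(\frac{135 i \sqrt{3}}{7} + 0\right) \left(-85\right) = \frac{135 i \sqrt{3}}{7} \left(-85\right) = - \frac{11475 i \sqrt{3}}{7}$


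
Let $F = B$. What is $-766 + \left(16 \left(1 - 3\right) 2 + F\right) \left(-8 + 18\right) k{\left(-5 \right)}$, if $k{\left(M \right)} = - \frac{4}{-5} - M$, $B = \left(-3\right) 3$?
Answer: $-5000$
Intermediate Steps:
$B = -9$
$F = -9$
$k{\left(M \right)} = \frac{4}{5} - M$ ($k{\left(M \right)} = \left(-4\right) \left(- \frac{1}{5}\right) - M = \frac{4}{5} - M$)
$-766 + \left(16 \left(1 - 3\right) 2 + F\right) \left(-8 + 18\right) k{\left(-5 \right)} = -766 + \left(16 \left(1 - 3\right) 2 - 9\right) \left(-8 + 18\right) \left(\frac{4}{5} - -5\right) = -766 + \left(16 \left(\left(-2\right) 2\right) - 9\right) 10 \left(\frac{4}{5} + 5\right) = -766 + \left(16 \left(-4\right) - 9\right) 10 \cdot \frac{29}{5} = -766 + \left(-64 - 9\right) 58 = -766 - 4234 = -5000$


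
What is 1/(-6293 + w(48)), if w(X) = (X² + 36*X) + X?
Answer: -1/2213 ≈ -0.00045188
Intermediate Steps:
w(X) = X² + 37*X
1/(-6293 + w(48)) = 1/(-6293 + 48*(37 + 48)) = 1/(-6293 + 48*85) = 1/(-6293 + 4080) = 1/(-2213) = -1/2213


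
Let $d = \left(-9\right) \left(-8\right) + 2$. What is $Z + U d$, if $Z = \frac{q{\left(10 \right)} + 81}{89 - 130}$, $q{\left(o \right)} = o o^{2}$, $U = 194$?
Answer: $\frac{587515}{41} \approx 14330.0$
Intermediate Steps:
$q{\left(o \right)} = o^{3}$
$Z = - \frac{1081}{41}$ ($Z = \frac{10^{3} + 81}{89 - 130} = \frac{1000 + 81}{-41} = 1081 \left(- \frac{1}{41}\right) = - \frac{1081}{41} \approx -26.366$)
$d = 74$ ($d = 72 + 2 = 74$)
$Z + U d = - \frac{1081}{41} + 194 \cdot 74 = - \frac{1081}{41} + 14356 = \frac{587515}{41}$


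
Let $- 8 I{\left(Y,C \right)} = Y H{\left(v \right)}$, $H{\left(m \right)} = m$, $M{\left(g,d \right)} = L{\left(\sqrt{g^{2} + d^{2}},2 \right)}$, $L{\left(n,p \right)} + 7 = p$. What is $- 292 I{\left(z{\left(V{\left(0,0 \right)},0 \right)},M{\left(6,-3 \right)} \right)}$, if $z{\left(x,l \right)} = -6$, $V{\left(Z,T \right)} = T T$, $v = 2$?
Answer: $-438$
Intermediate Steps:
$V{\left(Z,T \right)} = T^{2}$
$L{\left(n,p \right)} = -7 + p$
$M{\left(g,d \right)} = -5$ ($M{\left(g,d \right)} = -7 + 2 = -5$)
$I{\left(Y,C \right)} = - \frac{Y}{4}$ ($I{\left(Y,C \right)} = - \frac{Y 2}{8} = - \frac{2 Y}{8} = - \frac{Y}{4}$)
$- 292 I{\left(z{\left(V{\left(0,0 \right)},0 \right)},M{\left(6,-3 \right)} \right)} = - 292 \left(\left(- \frac{1}{4}\right) \left(-6\right)\right) = \left(-292\right) \frac{3}{2} = -438$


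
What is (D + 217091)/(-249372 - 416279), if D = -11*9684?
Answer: -110567/665651 ≈ -0.16610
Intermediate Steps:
D = -106524
(D + 217091)/(-249372 - 416279) = (-106524 + 217091)/(-249372 - 416279) = 110567/(-665651) = 110567*(-1/665651) = -110567/665651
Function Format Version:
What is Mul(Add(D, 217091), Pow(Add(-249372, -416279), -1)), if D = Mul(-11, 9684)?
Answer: Rational(-110567, 665651) ≈ -0.16610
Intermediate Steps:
D = -106524
Mul(Add(D, 217091), Pow(Add(-249372, -416279), -1)) = Mul(Add(-106524, 217091), Pow(Add(-249372, -416279), -1)) = Mul(110567, Pow(-665651, -1)) = Mul(110567, Rational(-1, 665651)) = Rational(-110567, 665651)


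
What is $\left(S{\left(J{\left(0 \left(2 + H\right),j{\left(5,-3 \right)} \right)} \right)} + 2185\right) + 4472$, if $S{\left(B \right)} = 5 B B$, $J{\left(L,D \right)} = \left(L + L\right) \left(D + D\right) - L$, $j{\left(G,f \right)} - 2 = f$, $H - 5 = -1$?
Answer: $6657$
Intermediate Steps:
$H = 4$ ($H = 5 - 1 = 4$)
$j{\left(G,f \right)} = 2 + f$
$J{\left(L,D \right)} = - L + 4 D L$ ($J{\left(L,D \right)} = 2 L 2 D - L = 4 D L - L = - L + 4 D L$)
$S{\left(B \right)} = 5 B^{2}$
$\left(S{\left(J{\left(0 \left(2 + H\right),j{\left(5,-3 \right)} \right)} \right)} + 2185\right) + 4472 = \left(5 \left(0 \left(2 + 4\right) \left(-1 + 4 \left(2 - 3\right)\right)\right)^{2} + 2185\right) + 4472 = \left(5 \left(0 \cdot 6 \left(-1 + 4 \left(-1\right)\right)\right)^{2} + 2185\right) + 4472 = \left(5 \left(0 \left(-1 - 4\right)\right)^{2} + 2185\right) + 4472 = \left(5 \left(0 \left(-5\right)\right)^{2} + 2185\right) + 4472 = \left(5 \cdot 0^{2} + 2185\right) + 4472 = \left(5 \cdot 0 + 2185\right) + 4472 = \left(0 + 2185\right) + 4472 = 2185 + 4472 = 6657$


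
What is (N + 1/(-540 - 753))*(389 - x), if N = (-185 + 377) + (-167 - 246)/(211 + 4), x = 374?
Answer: 52840816/18533 ≈ 2851.2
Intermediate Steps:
N = 40867/215 (N = 192 - 413/215 = 40867/215 ≈ 190.08)
(N + 1/(-540 - 753))*(389 - x) = (40867/215 + 1/(-540 - 753))*(389 - 1*374) = (40867/215 + 1/(-1293))*(389 - 374) = (40867/215 - 1/1293)*15 = (52840816/277995)*15 = 52840816/18533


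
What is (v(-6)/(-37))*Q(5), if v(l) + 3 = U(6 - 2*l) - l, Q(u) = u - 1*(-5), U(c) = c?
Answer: -210/37 ≈ -5.6757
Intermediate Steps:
Q(u) = 5 + u (Q(u) = u + 5 = 5 + u)
v(l) = 3 - 3*l (v(l) = -3 + ((6 - 2*l) - l) = -3 + (6 - 3*l) = 3 - 3*l)
(v(-6)/(-37))*Q(5) = ((3 - 3*(-6))/(-37))*(5 + 5) = -(3 + 18)/37*10 = -1/37*21*10 = -21/37*10 = -210/37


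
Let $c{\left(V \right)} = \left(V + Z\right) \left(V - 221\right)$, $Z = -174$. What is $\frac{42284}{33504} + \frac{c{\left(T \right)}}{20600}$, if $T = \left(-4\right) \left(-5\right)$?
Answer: $\frac{59629163}{21568200} \approx 2.7647$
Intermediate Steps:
$T = 20$
$c{\left(V \right)} = \left(-221 + V\right) \left(-174 + V\right)$ ($c{\left(V \right)} = \left(V - 174\right) \left(V - 221\right) = \left(-174 + V\right) \left(-221 + V\right) = \left(-221 + V\right) \left(-174 + V\right)$)
$\frac{42284}{33504} + \frac{c{\left(T \right)}}{20600} = \frac{42284}{33504} + \frac{38454 + 20^{2} - 7900}{20600} = 42284 \cdot \frac{1}{33504} + \left(38454 + 400 - 7900\right) \frac{1}{20600} = \frac{10571}{8376} + 30954 \cdot \frac{1}{20600} = \frac{10571}{8376} + \frac{15477}{10300} = \frac{59629163}{21568200}$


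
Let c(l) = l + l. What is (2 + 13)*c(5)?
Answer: 150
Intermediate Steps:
c(l) = 2*l
(2 + 13)*c(5) = (2 + 13)*(2*5) = 15*10 = 150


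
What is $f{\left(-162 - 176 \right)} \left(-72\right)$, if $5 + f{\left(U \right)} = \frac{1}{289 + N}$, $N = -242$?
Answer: $\frac{16848}{47} \approx 358.47$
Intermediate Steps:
$f{\left(U \right)} = - \frac{234}{47}$ ($f{\left(U \right)} = -5 + \frac{1}{289 - 242} = -5 + \frac{1}{47} = - \frac{234}{47}$)
$f{\left(-162 - 176 \right)} \left(-72\right) = \left(- \frac{234}{47}\right) \left(-72\right) = \frac{16848}{47}$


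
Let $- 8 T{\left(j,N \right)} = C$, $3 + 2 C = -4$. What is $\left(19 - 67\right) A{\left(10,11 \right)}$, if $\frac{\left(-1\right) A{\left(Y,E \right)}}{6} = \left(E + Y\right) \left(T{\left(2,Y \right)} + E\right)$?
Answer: $69174$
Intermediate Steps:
$C = - \frac{7}{2}$ ($C = - \frac{3}{2} + \frac{1}{2} \left(-4\right) = - \frac{3}{2} - 2 = - \frac{7}{2} \approx -3.5$)
$T{\left(j,N \right)} = \frac{7}{16}$ ($T{\left(j,N \right)} = \left(- \frac{1}{8}\right) \left(- \frac{7}{2}\right) = \frac{7}{16}$)
$A{\left(Y,E \right)} = - 6 \left(\frac{7}{16} + E\right) \left(E + Y\right)$ ($A{\left(Y,E \right)} = - 6 \left(E + Y\right) \left(\frac{7}{16} + E\right) = - 6 \left(\frac{7}{16} + E\right) \left(E + Y\right)$)
$\left(19 - 67\right) A{\left(10,11 \right)} = \left(19 - 67\right) \left(- 6 \cdot 11^{2} - \frac{231}{8} - \frac{105}{4} - 66 \cdot 10\right) = - 48 \left(\left(-6\right) 121 - \frac{231}{8} - \frac{105}{4} - 660\right) = - 48 \left(-726 - \frac{231}{8} - \frac{105}{4} - 660\right) = \left(-48\right) \left(- \frac{11529}{8}\right) = 69174$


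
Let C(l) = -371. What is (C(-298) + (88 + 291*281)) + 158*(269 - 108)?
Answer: 106926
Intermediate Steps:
(C(-298) + (88 + 291*281)) + 158*(269 - 108) = (-371 + (88 + 291*281)) + 158*(269 - 108) = (-371 + (88 + 81771)) + 158*161 = (-371 + 81859) + 25438 = 81488 + 25438 = 106926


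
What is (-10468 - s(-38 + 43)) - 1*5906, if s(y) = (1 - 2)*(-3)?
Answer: -16377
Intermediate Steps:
s(y) = 3 (s(y) = -1*(-3) = 3)
(-10468 - s(-38 + 43)) - 1*5906 = (-10468 - 1*3) - 1*5906 = (-10468 - 3) - 5906 = -10471 - 5906 = -16377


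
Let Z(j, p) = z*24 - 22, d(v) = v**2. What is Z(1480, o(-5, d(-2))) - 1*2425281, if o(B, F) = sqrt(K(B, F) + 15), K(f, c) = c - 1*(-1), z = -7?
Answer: -2425471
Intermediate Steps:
K(f, c) = 1 + c (K(f, c) = c + 1 = 1 + c)
o(B, F) = sqrt(16 + F) (o(B, F) = sqrt((1 + F) + 15) = sqrt(16 + F))
Z(j, p) = -190 (Z(j, p) = -7*24 - 22 = -168 - 22 = -190)
Z(1480, o(-5, d(-2))) - 1*2425281 = -190 - 1*2425281 = -190 - 2425281 = -2425471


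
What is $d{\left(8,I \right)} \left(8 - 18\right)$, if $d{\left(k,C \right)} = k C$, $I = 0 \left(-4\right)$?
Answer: $0$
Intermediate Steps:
$I = 0$
$d{\left(k,C \right)} = C k$
$d{\left(8,I \right)} \left(8 - 18\right) = 0 \cdot 8 \left(8 - 18\right) = 0 \left(-10\right) = 0$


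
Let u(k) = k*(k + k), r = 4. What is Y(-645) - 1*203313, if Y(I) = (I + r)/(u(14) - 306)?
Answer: -17485559/86 ≈ -2.0332e+5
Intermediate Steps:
u(k) = 2*k² (u(k) = k*(2*k) = 2*k²)
Y(I) = 2/43 + I/86 (Y(I) = (I + 4)/(2*14² - 306) = (4 + I)/(2*196 - 306) = (4 + I)/(392 - 306) = (4 + I)/86 = (4 + I)*(1/86) = 2/43 + I/86)
Y(-645) - 1*203313 = (2/43 + (1/86)*(-645)) - 1*203313 = (2/43 - 15/2) - 203313 = -641/86 - 203313 = -17485559/86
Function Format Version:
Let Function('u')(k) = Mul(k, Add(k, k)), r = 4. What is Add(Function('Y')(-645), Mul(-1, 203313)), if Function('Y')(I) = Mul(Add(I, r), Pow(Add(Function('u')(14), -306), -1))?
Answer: Rational(-17485559, 86) ≈ -2.0332e+5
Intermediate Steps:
Function('u')(k) = Mul(2, Pow(k, 2)) (Function('u')(k) = Mul(k, Mul(2, k)) = Mul(2, Pow(k, 2)))
Function('Y')(I) = Add(Rational(2, 43), Mul(Rational(1, 86), I)) (Function('Y')(I) = Mul(Add(I, 4), Pow(Add(Mul(2, Pow(14, 2)), -306), -1)) = Mul(Add(4, I), Pow(Add(Mul(2, 196), -306), -1)) = Mul(Add(4, I), Pow(Add(392, -306), -1)) = Mul(Add(4, I), Pow(86, -1)) = Mul(Add(4, I), Rational(1, 86)) = Add(Rational(2, 43), Mul(Rational(1, 86), I)))
Add(Function('Y')(-645), Mul(-1, 203313)) = Add(Add(Rational(2, 43), Mul(Rational(1, 86), -645)), Mul(-1, 203313)) = Add(Add(Rational(2, 43), Rational(-15, 2)), -203313) = Add(Rational(-641, 86), -203313) = Rational(-17485559, 86)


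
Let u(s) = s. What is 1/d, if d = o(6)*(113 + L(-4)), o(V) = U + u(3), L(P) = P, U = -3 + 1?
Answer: 1/109 ≈ 0.0091743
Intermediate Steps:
U = -2
o(V) = 1 (o(V) = -2 + 3 = 1)
d = 109 (d = 1*(113 - 4) = 1*109 = 109)
1/d = 1/109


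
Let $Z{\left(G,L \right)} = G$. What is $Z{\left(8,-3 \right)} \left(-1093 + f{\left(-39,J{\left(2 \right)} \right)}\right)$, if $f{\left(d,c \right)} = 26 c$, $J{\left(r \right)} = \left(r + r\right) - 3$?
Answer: $-8536$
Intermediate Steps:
$J{\left(r \right)} = -3 + 2 r$ ($J{\left(r \right)} = 2 r - 3 = -3 + 2 r$)
$Z{\left(8,-3 \right)} \left(-1093 + f{\left(-39,J{\left(2 \right)} \right)}\right) = 8 \left(-1093 + 26 \left(-3 + 2 \cdot 2\right)\right) = 8 \left(-1093 + 26 \left(-3 + 4\right)\right) = 8 \left(-1093 + 26 \cdot 1\right) = 8 \left(-1093 + 26\right) = 8 \left(-1067\right) = -8536$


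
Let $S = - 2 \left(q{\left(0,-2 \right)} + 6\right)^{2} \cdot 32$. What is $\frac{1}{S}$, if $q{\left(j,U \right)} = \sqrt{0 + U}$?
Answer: $\frac{i}{128 \left(- 17 i + 6 \sqrt{2}\right)} \approx -0.0003679 + 0.00018363 i$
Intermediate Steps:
$q{\left(j,U \right)} = \sqrt{U}$
$S = - 64 \left(6 + i \sqrt{2}\right)^{2}$ ($S = - 2 \left(\sqrt{-2} + 6\right)^{2} \cdot 32 = - 2 \left(i \sqrt{2} + 6\right)^{2} \cdot 32 = - 2 \left(6 + i \sqrt{2}\right)^{2} \cdot 32 = - 64 \left(6 + i \sqrt{2}\right)^{2} \approx -2176.0 - 1086.1 i$)
$\frac{1}{S} = \frac{1}{-2176 - 768 i \sqrt{2}}$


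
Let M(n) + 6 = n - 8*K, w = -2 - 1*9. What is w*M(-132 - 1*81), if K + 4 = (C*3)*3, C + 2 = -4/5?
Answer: -803/5 ≈ -160.60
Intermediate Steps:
C = -14/5 (C = -2 - 4/5 = -2 - 4*⅕ = -2 - ⅘ = -14/5 ≈ -2.8000)
K = -146/5 (K = -4 - 14/5*3*3 = -4 - 42/5*3 = -4 - 126/5 = -146/5 ≈ -29.200)
w = -11 (w = -2 - 9 = -11)
M(n) = 1138/5 + n (M(n) = -6 + (n - 8*(-146/5)) = -6 + (n + 1168/5) = -6 + (1168/5 + n) = 1138/5 + n)
w*M(-132 - 1*81) = -11*(1138/5 + (-132 - 1*81)) = -11*(1138/5 + (-132 - 81)) = -11*(1138/5 - 213) = -11*73/5 = -803/5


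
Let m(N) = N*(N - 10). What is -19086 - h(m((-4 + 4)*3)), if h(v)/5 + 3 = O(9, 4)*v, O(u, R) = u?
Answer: -19071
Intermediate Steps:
m(N) = N*(-10 + N)
h(v) = -15 + 45*v (h(v) = -15 + 5*(9*v) = -15 + 45*v)
-19086 - h(m((-4 + 4)*3)) = -19086 - (-15 + 45*(((-4 + 4)*3)*(-10 + (-4 + 4)*3))) = -19086 - (-15 + 45*((0*3)*(-10 + 0*3))) = -19086 - (-15 + 45*(0*(-10 + 0))) = -19086 - (-15 + 45*(0*(-10))) = -19086 - (-15 + 45*0) = -19086 - (-15 + 0) = -19086 - 1*(-15) = -19086 + 15 = -19071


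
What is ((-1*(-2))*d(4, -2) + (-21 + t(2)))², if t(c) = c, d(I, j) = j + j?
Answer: 729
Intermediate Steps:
d(I, j) = 2*j
((-1*(-2))*d(4, -2) + (-21 + t(2)))² = ((-1*(-2))*(2*(-2)) + (-21 + 2))² = (2*(-4) - 19)² = (-8 - 19)² = (-27)² = 729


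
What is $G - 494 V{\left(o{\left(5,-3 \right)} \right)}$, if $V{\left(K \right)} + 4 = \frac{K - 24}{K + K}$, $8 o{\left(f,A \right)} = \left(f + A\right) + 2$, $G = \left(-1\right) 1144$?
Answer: $12441$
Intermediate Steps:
$G = -1144$
$o{\left(f,A \right)} = \frac{1}{4} + \frac{A}{8} + \frac{f}{8}$ ($o{\left(f,A \right)} = \frac{\left(f + A\right) + 2}{8} = \frac{\left(A + f\right) + 2}{8} = \frac{2 + A + f}{8} = \frac{1}{4} + \frac{A}{8} + \frac{f}{8}$)
$V{\left(K \right)} = -4 + \frac{-24 + K}{2 K}$ ($V{\left(K \right)} = -4 + \frac{K - 24}{K + K} = -4 + \frac{-24 + K}{2 K}$)
$G - 494 V{\left(o{\left(5,-3 \right)} \right)} = -1144 - 494 \left(- \frac{7}{2} - \frac{12}{\frac{1}{4} + \frac{1}{8} \left(-3\right) + \frac{1}{8} \cdot 5}\right) = -1144 - 494 \left(- \frac{7}{2} - \frac{12}{\frac{1}{4} - \frac{3}{8} + \frac{5}{8}}\right) = -1144 - 494 \left(- \frac{7}{2} - 12 \frac{1}{\frac{1}{2}}\right) = -1144 - 494 \left(- \frac{7}{2} - 24\right) = -1144 - -13585 = -1144 + 13585 = 12441$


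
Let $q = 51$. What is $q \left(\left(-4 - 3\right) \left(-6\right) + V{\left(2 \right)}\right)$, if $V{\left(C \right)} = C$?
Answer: $2244$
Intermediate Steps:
$q \left(\left(-4 - 3\right) \left(-6\right) + V{\left(2 \right)}\right) = 51 \left(\left(-4 - 3\right) \left(-6\right) + 2\right) = 51 \left(\left(-7\right) \left(-6\right) + 2\right) = 51 \left(42 + 2\right) = 51 \cdot 44 = 2244$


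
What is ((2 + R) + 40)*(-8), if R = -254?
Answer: 1696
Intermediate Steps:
((2 + R) + 40)*(-8) = ((2 - 254) + 40)*(-8) = (-252 + 40)*(-8) = -212*(-8) = 1696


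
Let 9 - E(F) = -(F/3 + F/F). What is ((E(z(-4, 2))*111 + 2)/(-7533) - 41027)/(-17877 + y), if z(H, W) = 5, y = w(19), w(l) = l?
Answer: 154528844/67262157 ≈ 2.2974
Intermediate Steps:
y = 19
E(F) = 10 + F/3 (E(F) = 9 - (-1)*(F/3 + F/F) = 9 - (-1)*(F*(⅓) + 1) = 9 - (-1)*(F/3 + 1) = 9 - (-1)*(1 + F/3) = 9 - (-1 - F/3) = 9 + (1 + F/3) = 10 + F/3)
((E(z(-4, 2))*111 + 2)/(-7533) - 41027)/(-17877 + y) = (((10 + (⅓)*5)*111 + 2)/(-7533) - 41027)/(-17877 + 19) = (((10 + 5/3)*111 + 2)*(-1/7533) - 41027)/(-17858) = (((35/3)*111 + 2)*(-1/7533) - 41027)*(-1/17858) = ((1295 + 2)*(-1/7533) - 41027)*(-1/17858) = (1297*(-1/7533) - 41027)*(-1/17858) = (-1297/7533 - 41027)*(-1/17858) = -309057688/7533*(-1/17858) = 154528844/67262157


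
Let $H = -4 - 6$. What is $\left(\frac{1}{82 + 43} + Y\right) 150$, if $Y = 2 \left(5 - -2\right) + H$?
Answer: $\frac{3006}{5} \approx 601.2$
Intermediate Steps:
$H = -10$ ($H = -4 - 6 = -10$)
$Y = 4$ ($Y = 2 \left(5 - -2\right) - 10 = 2 \left(5 + 2\right) - 10 = 2 \cdot 7 - 10 = 14 - 10 = 4$)
$\left(\frac{1}{82 + 43} + Y\right) 150 = \left(\frac{1}{82 + 43} + 4\right) 150 = \left(\frac{1}{125} + 4\right) 150 = \frac{501}{125} \cdot 150 = \frac{3006}{5}$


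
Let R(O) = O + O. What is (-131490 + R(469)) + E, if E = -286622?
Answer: -417174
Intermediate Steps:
R(O) = 2*O
(-131490 + R(469)) + E = (-131490 + 2*469) - 286622 = (-131490 + 938) - 286622 = -130552 - 286622 = -417174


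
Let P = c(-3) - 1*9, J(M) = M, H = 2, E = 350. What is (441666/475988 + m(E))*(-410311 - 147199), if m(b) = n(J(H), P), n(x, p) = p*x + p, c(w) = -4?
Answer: 2525780378415/118997 ≈ 2.1226e+7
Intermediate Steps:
P = -13 (P = -4 - 1*9 = -4 - 9 = -13)
n(x, p) = p + p*x
m(b) = -39 (m(b) = -13*(1 + 2) = -13*3 = -39)
(441666/475988 + m(E))*(-410311 - 147199) = (441666/475988 - 39)*(-410311 - 147199) = (441666*(1/475988) - 39)*(-557510) = (220833/237994 - 39)*(-557510) = -9060933/237994*(-557510) = 2525780378415/118997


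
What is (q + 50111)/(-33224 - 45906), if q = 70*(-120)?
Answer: -41711/79130 ≈ -0.52712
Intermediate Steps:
q = -8400
(q + 50111)/(-33224 - 45906) = (-8400 + 50111)/(-33224 - 45906) = 41711/(-79130) = 41711*(-1/79130) = -41711/79130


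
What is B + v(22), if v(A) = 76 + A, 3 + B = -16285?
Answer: -16190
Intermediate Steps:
B = -16288 (B = -3 - 16285 = -16288)
B + v(22) = -16288 + (76 + 22) = -16288 + 98 = -16190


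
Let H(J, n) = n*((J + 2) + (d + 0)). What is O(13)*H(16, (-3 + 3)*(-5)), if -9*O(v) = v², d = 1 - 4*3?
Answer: 0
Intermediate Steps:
d = -11 (d = 1 - 12 = -11)
H(J, n) = n*(-9 + J) (H(J, n) = n*((J + 2) + (-11 + 0)) = n*((2 + J) - 11) = n*(-9 + J))
O(v) = -v²/9
O(13)*H(16, (-3 + 3)*(-5)) = (-⅑*13²)*(((-3 + 3)*(-5))*(-9 + 16)) = (-⅑*169)*((0*(-5))*7) = -0*7 = -169/9*0 = 0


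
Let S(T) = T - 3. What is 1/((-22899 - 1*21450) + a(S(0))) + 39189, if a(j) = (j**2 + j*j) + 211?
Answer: 1729018679/44120 ≈ 39189.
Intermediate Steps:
S(T) = -3 + T
a(j) = 211 + 2*j**2 (a(j) = (j**2 + j**2) + 211 = 2*j**2 + 211 = 211 + 2*j**2)
1/((-22899 - 1*21450) + a(S(0))) + 39189 = 1/((-22899 - 1*21450) + (211 + 2*(-3 + 0)**2)) + 39189 = 1/((-22899 - 21450) + (211 + 2*(-3)**2)) + 39189 = 1/(-44349 + (211 + 2*9)) + 39189 = 1/(-44349 + (211 + 18)) + 39189 = 1/(-44349 + 229) + 39189 = 1/(-44120) + 39189 = -1/44120 + 39189 = 1729018679/44120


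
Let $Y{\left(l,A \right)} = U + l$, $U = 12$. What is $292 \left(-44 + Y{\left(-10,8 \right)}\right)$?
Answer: $-12264$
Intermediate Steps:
$Y{\left(l,A \right)} = 12 + l$
$292 \left(-44 + Y{\left(-10,8 \right)}\right) = 292 \left(-44 + \left(12 - 10\right)\right) = 292 \left(-44 + 2\right) = 292 \left(-42\right) = -12264$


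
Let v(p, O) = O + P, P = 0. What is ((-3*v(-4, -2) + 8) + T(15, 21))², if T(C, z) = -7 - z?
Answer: 196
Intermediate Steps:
v(p, O) = O (v(p, O) = O + 0 = O)
((-3*v(-4, -2) + 8) + T(15, 21))² = ((-3*(-2) + 8) + (-7 - 1*21))² = ((6 + 8) + (-7 - 21))² = (14 - 28)² = (-14)² = 196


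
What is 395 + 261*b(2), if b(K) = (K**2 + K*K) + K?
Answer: 3005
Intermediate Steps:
b(K) = K + 2*K**2 (b(K) = (K**2 + K**2) + K = 2*K**2 + K = K + 2*K**2)
395 + 261*b(2) = 395 + 261*(2*(1 + 2*2)) = 395 + 261*(2*(1 + 4)) = 395 + 261*(2*5) = 395 + 261*10 = 395 + 2610 = 3005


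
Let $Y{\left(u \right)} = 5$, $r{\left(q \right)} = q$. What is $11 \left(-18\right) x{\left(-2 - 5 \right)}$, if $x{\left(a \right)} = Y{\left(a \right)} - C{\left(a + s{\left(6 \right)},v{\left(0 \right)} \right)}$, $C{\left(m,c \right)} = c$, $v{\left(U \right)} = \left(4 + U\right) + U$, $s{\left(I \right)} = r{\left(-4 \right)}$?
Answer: $-198$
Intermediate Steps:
$s{\left(I \right)} = -4$
$v{\left(U \right)} = 4 + 2 U$
$x{\left(a \right)} = 1$ ($x{\left(a \right)} = 5 - \left(4 + 2 \cdot 0\right) = 5 - \left(4 + 0\right) = 5 - 4 = 1$)
$11 \left(-18\right) x{\left(-2 - 5 \right)} = 11 \left(-18\right) 1 = \left(-198\right) 1 = -198$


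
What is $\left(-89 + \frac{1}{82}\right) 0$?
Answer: $0$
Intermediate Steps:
$\left(-89 + \frac{1}{82}\right) 0 = \left(- \frac{7297}{82}\right) 0 = 0$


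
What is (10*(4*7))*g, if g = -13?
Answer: -3640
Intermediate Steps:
(10*(4*7))*g = (10*(4*7))*(-13) = (10*28)*(-13) = 280*(-13) = -3640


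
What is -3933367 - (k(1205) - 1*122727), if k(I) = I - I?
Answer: -3810640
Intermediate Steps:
k(I) = 0
-3933367 - (k(1205) - 1*122727) = -3933367 - (0 - 1*122727) = -3933367 - (0 - 122727) = -3933367 - 1*(-122727) = -3933367 + 122727 = -3810640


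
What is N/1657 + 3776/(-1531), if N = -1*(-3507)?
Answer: -887615/2536867 ≈ -0.34989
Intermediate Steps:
N = 3507
N/1657 + 3776/(-1531) = 3507/1657 + 3776/(-1531) = 3507*(1/1657) + 3776*(-1/1531) = 3507/1657 - 3776/1531 = -887615/2536867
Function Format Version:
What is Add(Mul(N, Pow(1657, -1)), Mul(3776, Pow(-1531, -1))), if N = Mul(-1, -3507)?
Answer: Rational(-887615, 2536867) ≈ -0.34989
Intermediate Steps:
N = 3507
Add(Mul(N, Pow(1657, -1)), Mul(3776, Pow(-1531, -1))) = Add(Mul(3507, Pow(1657, -1)), Mul(3776, Pow(-1531, -1))) = Add(Mul(3507, Rational(1, 1657)), Mul(3776, Rational(-1, 1531))) = Add(Rational(3507, 1657), Rational(-3776, 1531)) = Rational(-887615, 2536867)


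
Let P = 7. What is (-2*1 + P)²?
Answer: 25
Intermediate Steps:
(-2*1 + P)² = (-2*1 + 7)² = (-2 + 7)² = 5² = 25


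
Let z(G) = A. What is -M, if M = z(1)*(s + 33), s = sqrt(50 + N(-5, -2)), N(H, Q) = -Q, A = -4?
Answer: 132 + 8*sqrt(13) ≈ 160.84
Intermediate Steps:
s = 2*sqrt(13) (s = sqrt(50 - 1*(-2)) = sqrt(50 + 2) = sqrt(52) = 2*sqrt(13) ≈ 7.2111)
z(G) = -4
M = -132 - 8*sqrt(13) (M = -4*(2*sqrt(13) + 33) = -4*(33 + 2*sqrt(13)) = -132 - 8*sqrt(13) ≈ -160.84)
-M = -(-132 - 8*sqrt(13)) = 132 + 8*sqrt(13)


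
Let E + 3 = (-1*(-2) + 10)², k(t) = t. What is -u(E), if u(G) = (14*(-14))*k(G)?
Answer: 27636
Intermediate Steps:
E = 141 (E = -3 + (-1*(-2) + 10)² = -3 + (2 + 10)² = -3 + 12² = -3 + 144 = 141)
u(G) = -196*G (u(G) = (14*(-14))*G = -196*G)
-u(E) = -(-196)*141 = -1*(-27636) = 27636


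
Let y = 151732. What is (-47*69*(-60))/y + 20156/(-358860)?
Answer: 4173041788/3403159095 ≈ 1.2262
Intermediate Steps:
(-47*69*(-60))/y + 20156/(-358860) = (-47*69*(-60))/151732 + 20156/(-358860) = -3243*(-60)*(1/151732) + 20156*(-1/358860) = 194580*(1/151732) - 5039/89715 = 48645/37933 - 5039/89715 = 4173041788/3403159095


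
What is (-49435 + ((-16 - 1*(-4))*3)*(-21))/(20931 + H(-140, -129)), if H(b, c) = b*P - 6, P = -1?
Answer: -48679/21065 ≈ -2.3109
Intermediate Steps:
H(b, c) = -6 - b (H(b, c) = b*(-1) - 6 = -b - 6 = -6 - b)
(-49435 + ((-16 - 1*(-4))*3)*(-21))/(20931 + H(-140, -129)) = (-49435 + ((-16 - 1*(-4))*3)*(-21))/(20931 + (-6 - 1*(-140))) = (-49435 + ((-16 + 4)*3)*(-21))/(20931 + (-6 + 140)) = (-49435 - 12*3*(-21))/(20931 + 134) = (-49435 - 36*(-21))/21065 = (-49435 + 756)*(1/21065) = -48679*1/21065 = -48679/21065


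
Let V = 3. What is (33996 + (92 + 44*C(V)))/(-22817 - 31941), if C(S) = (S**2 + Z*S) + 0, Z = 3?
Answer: -17440/27379 ≈ -0.63698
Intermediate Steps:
C(S) = S**2 + 3*S (C(S) = (S**2 + 3*S) + 0 = S**2 + 3*S)
(33996 + (92 + 44*C(V)))/(-22817 - 31941) = (33996 + (92 + 44*(3*(3 + 3))))/(-22817 - 31941) = (33996 + (92 + 44*(3*6)))/(-54758) = (33996 + (92 + 44*18))*(-1/54758) = (33996 + (92 + 792))*(-1/54758) = (33996 + 884)*(-1/54758) = 34880*(-1/54758) = -17440/27379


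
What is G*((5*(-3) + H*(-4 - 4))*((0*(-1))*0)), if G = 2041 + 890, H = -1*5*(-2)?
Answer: 0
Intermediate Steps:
H = 10 (H = -5*(-2) = 10)
G = 2931
G*((5*(-3) + H*(-4 - 4))*((0*(-1))*0)) = 2931*((5*(-3) + 10*(-4 - 4))*((0*(-1))*0)) = 2931*((-15 + 10*(-8))*(0*0)) = 2931*((-15 - 80)*0) = 2931*(-95*0) = 2931*0 = 0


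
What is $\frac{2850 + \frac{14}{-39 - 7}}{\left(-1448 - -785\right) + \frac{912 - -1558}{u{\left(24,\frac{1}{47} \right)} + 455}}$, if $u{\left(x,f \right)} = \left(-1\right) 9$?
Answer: $- \frac{14616089}{3372122} \approx -4.3344$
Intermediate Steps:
$u{\left(x,f \right)} = -9$
$\frac{2850 + \frac{14}{-39 - 7}}{\left(-1448 - -785\right) + \frac{912 - -1558}{u{\left(24,\frac{1}{47} \right)} + 455}} = \frac{2850 + \frac{14}{-39 - 7}}{\left(-1448 - -785\right) + \frac{912 - -1558}{-9 + 455}} = \frac{2850 + \frac{14}{-46}}{\left(-1448 + 785\right) + \frac{912 + 1558}{446}} = \frac{2850 + 14 \left(- \frac{1}{46}\right)}{-663 + 2470 \cdot \frac{1}{446}} = \frac{2850 - \frac{7}{23}}{-663 + \frac{1235}{223}} = \frac{65543}{23 \left(- \frac{146614}{223}\right)} = \frac{65543}{23} \left(- \frac{223}{146614}\right) = - \frac{14616089}{3372122}$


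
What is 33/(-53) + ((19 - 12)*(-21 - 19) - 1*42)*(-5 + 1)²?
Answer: -273089/53 ≈ -5152.6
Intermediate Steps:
33/(-53) + ((19 - 12)*(-21 - 19) - 1*42)*(-5 + 1)² = 33*(-1/53) + (7*(-40) - 42)*(-4)² = -33/53 + (-280 - 42)*16 = -33/53 - 322*16 = -33/53 - 5152 = -273089/53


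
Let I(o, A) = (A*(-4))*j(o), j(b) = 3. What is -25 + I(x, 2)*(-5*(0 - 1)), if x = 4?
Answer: -145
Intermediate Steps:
I(o, A) = -12*A (I(o, A) = (A*(-4))*3 = -4*A*3 = -12*A)
-25 + I(x, 2)*(-5*(0 - 1)) = -25 + (-12*2)*(-5*(0 - 1)) = -25 - (-120)*(-1) = -25 - 24*5 = -25 - 120 = -145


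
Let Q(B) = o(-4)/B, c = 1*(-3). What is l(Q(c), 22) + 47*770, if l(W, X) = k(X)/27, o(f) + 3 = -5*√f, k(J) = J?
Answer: 977152/27 ≈ 36191.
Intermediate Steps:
c = -3
o(f) = -3 - 5*√f
Q(B) = (-3 - 10*I)/B
l(W, X) = X/27
l(Q(c), 22) + 47*770 = (1/27)*22 + 47*770 = 22/27 + 36190 = 977152/27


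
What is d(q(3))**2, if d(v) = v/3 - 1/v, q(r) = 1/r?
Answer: 676/81 ≈ 8.3457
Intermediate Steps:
d(v) = -1/v + v/3 (d(v) = v*(1/3) - 1/v = v/3 - 1/v = -1/v + v/3)
d(q(3))**2 = (-1/(1/3) + (1/3)/3)**2 = (-1/1/3 + (1/3)*(1/3))**2 = (-1*3 + 1/9)**2 = (-3 + 1/9)**2 = (-26/9)**2 = 676/81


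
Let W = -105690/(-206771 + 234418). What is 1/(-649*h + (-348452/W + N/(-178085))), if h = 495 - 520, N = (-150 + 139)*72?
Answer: 144783105/15546098795519 ≈ 9.3132e-6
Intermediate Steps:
N = -792 (N = -11*72 = -792)
h = -25
W = -105690/27647 ≈ -3.8228
1/(-649*h + (-348452/W + N/(-178085))) = 1/(-649*(-25) + (-348452/(-105690/27647) - 792/(-178085))) = 1/(16225 + (-348452*(-27647/105690) - 792*(-1/178085))) = 1/(16225 + (370525094/4065 + 792/178085)) = 1/(16225 + 13196992916894/144783105) = 1/(15546098795519/144783105) = 144783105/15546098795519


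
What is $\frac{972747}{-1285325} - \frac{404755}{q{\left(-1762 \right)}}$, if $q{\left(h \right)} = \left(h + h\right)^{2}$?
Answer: $- \frac{12600374268647}{15961906197200} \approx -0.7894$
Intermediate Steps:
$q{\left(h \right)} = 4 h^{2}$ ($q{\left(h \right)} = \left(2 h\right)^{2} = 4 h^{2}$)
$\frac{972747}{-1285325} - \frac{404755}{q{\left(-1762 \right)}} = \frac{972747}{-1285325} - \frac{404755}{4 \left(-1762\right)^{2}} = 972747 \left(- \frac{1}{1285325}\right) - \frac{404755}{4 \cdot 3104644} = - \frac{972747}{1285325} - \frac{404755}{12418576} = - \frac{12600374268647}{15961906197200}$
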